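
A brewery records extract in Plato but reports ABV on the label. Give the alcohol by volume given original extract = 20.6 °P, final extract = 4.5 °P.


SG = 259/(259 − P);  ABV = (OG − FG)·131.25
OG = 259/(259 − 20.6) = 1.0864
FG = 259/(259 − 4.5) = 1.0177
ABV = (1.0864 − 1.0177)·131.25

9.0205 % ABV


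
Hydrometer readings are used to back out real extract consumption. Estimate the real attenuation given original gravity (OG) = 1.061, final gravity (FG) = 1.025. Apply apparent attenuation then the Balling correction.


AA = (OG−FG)/(OG−1)·100;  RA = AA·0.8192
AA = (1.061 − 1.025)/(1.061 − 1)·100 = 59.0164
RA = 59.0164·0.8192

48.3462 %


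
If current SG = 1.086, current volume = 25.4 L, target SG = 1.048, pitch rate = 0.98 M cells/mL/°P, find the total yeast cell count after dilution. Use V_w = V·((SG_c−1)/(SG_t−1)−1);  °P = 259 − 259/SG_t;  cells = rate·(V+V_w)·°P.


V_w = 25.4·((1.086−1)/(1.048−1)−1) = 20.1083
V_final = 25.4 + 20.1083 = 45.5083
°P = 259 − 259/1.048 = 11.8626
cells = 0.98·45.5083·11.8626

529.0500 billion cells


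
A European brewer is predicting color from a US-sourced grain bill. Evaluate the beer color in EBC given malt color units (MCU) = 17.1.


SRM = 1.4922·MCU^0.6859;  EBC = SRM·1.97
SRM = 1.4922·17.1^0.6859 = 10.4602
EBC = 10.4602·1.97

20.6066 EBC


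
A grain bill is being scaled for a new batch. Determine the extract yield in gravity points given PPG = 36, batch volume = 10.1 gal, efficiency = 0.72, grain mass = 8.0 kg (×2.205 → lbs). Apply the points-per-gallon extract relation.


points = lbs × PPG × eff / vol
lbs = 8.0 × 2.205 = 17.6400
points = 17.6400 × 36 × 0.72 / 10.1

45.2702 points


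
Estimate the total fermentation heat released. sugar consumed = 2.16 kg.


Q = m_sugar · 590 kJ/kg
Q = 2.16 · 590

1274.4000 kJ


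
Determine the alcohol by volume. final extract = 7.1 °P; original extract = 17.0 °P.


SG = 259/(259 − P);  ABV = (OG − FG)·131.25
OG = 259/(259 − 17.0) = 1.0702
FG = 259/(259 − 7.1) = 1.0282
ABV = (1.0702 − 1.0282)·131.25

5.5207 % ABV


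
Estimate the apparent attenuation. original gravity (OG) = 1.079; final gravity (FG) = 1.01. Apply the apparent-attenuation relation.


AA = (OG − FG)/(OG − 1) · 100
AA = (1.079 − 1.01)/(1.079 − 1) · 100

87.3418 %


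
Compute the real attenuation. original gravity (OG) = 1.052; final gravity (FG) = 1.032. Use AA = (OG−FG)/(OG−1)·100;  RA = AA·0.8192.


AA = (1.052 − 1.032)/(1.052 − 1)·100 = 38.4615
RA = 38.4615·0.8192

31.5077 %


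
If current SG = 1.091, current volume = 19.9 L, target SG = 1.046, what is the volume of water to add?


V_water = V·((SG_curr − 1)/(SG_target − 1) − 1)
V_water = 19.9·((1.091 − 1)/(1.046 − 1) − 1)

19.4674 L


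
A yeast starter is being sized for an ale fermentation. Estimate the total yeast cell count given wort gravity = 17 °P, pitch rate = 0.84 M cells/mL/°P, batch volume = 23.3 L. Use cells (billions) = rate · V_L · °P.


cells = 0.84 · 23.3 · 17

332.7240 billion cells


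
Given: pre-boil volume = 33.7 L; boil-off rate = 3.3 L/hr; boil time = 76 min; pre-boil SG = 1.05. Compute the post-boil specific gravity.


V_post = V_pre − rate·(t/60);  SG_post = 1 + (SG_pre−1)·V_pre/V_post
V_post = 33.7 − 3.3·(76/60) = 29.5200
SG_post = 1 + (1.05 − 1)·33.7/29.5200

1.0571


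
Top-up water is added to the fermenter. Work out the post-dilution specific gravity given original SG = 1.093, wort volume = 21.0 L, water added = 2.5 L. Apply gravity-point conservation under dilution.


SG_new = 1 + (SG_old − 1)·V_old/(V_old + V_water)
pts = (1.093 − 1)·1000·21.0/(21.0 + 2.5) = 83.1064
SG_new = 1 + 83.1064/1000

1.0831


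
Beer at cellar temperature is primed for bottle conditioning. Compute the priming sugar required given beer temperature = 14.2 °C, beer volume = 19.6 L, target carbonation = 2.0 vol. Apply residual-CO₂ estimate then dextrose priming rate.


residual = 14.695·(0.01821 + 0.09011·e^(−0.04·T));  sugar = (target − residual)·4.0·V
residual = 14.695·(0.01821 + 0.09011·e^(−0.04·14.2)) = 1.0179
sugar = (2.0 − 1.0179)·4.0·19.6

76.9931 g


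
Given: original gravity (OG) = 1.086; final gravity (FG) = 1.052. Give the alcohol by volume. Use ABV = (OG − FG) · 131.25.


ABV = (1.086 − 1.052) · 131.25

4.4625 % ABV


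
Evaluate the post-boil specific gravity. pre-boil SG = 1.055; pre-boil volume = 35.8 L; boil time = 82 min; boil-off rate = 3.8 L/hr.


V_post = V_pre − rate·(t/60);  SG_post = 1 + (SG_pre−1)·V_pre/V_post
V_post = 35.8 − 3.8·(82/60) = 30.6067
SG_post = 1 + (1.055 − 1)·35.8/30.6067

1.0643


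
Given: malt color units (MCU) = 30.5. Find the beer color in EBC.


SRM = 1.4922·MCU^0.6859;  EBC = SRM·1.97
SRM = 1.4922·30.5^0.6859 = 15.5564
EBC = 15.5564·1.97

30.6461 EBC


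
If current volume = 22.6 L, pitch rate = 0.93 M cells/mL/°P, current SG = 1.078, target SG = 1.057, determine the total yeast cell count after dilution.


V_w = V·((SG_c−1)/(SG_t−1)−1);  °P = 259 − 259/SG_t;  cells = rate·(V+V_w)·°P
V_w = 22.6·((1.078−1)/(1.057−1)−1) = 8.3263
V_final = 22.6 + 8.3263 = 30.9263
°P = 259 − 259/1.057 = 13.9669
cells = 0.93·30.9263·13.9669

401.7083 billion cells


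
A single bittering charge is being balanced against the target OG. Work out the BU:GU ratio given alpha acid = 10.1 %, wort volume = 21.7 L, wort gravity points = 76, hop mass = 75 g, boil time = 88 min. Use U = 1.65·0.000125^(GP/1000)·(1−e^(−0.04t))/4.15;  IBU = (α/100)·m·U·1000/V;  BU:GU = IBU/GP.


U = 1.65·0.000125^(76/1000)·(1−e^(−0.04·88))/4.15 = 0.1949
IBU = (10.1/100)·75·0.1949·1000/21.7 = 68.0260
BU:GU = 68.0260/76

0.8951


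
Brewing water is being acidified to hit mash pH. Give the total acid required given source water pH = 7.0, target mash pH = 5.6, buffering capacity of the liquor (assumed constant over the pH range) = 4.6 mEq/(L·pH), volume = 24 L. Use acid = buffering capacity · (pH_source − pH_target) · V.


acid = 4.6 · (7.0 − 5.6) · 24

154.5600 mEq


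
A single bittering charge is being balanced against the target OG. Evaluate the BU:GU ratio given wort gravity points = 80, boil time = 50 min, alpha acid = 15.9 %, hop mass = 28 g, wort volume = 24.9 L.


U = 1.65·0.000125^(GP/1000)·(1−e^(−0.04t))/4.15;  IBU = (α/100)·m·U·1000/V;  BU:GU = IBU/GP
U = 1.65·0.000125^(80/1000)·(1−e^(−0.04·50))/4.15 = 0.1675
IBU = (15.9/100)·28·0.1675·1000/24.9 = 29.9497
BU:GU = 29.9497/80

0.3744


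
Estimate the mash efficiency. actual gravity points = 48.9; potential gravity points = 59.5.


efficiency = actual / potential × 100
efficiency = 48.9 / 59.5 × 100

82.1849 %


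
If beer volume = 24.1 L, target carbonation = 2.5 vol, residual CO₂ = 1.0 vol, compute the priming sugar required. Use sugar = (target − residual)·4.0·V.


sugar = (2.5 − 1.0)·4.0·24.1

144.6000 g


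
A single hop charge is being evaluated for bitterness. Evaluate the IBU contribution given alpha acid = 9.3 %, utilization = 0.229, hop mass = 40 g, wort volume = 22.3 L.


IBU = (α/100)·mass·U·1000 / V
IBU = (9.3/100)·40·0.229·1000 / 22.3

38.2009 IBU


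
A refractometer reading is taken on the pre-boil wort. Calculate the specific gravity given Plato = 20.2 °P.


SG = 259/(259 − P)
SG = 259/(259 − 20.2)

1.0846


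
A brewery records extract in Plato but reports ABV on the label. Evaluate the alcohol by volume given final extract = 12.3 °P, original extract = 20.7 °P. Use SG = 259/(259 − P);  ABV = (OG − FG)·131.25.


OG = 259/(259 − 20.7) = 1.0869
FG = 259/(259 − 12.3) = 1.0499
ABV = (1.0869 − 1.0499)·131.25

4.8572 % ABV


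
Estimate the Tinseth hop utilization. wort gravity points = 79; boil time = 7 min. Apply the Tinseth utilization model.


U = 1.65·0.000125^(GP/1000) · (1 − e^(−0.04·t))/4.15
bigness = 1.65·0.000125^(79/1000) = 0.8112
boil_factor = (1 − e^(−0.04·7))/4.15 = 0.0588
U = 0.8112 · 0.0588

0.0477


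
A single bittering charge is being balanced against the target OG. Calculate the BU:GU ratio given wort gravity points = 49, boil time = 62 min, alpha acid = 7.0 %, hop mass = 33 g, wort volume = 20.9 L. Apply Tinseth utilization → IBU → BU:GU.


U = 1.65·0.000125^(GP/1000)·(1−e^(−0.04t))/4.15;  IBU = (α/100)·m·U·1000/V;  BU:GU = IBU/GP
U = 1.65·0.000125^(49/1000)·(1−e^(−0.04·62))/4.15 = 0.2345
IBU = (7.0/100)·33·0.2345·1000/20.9 = 25.9219
BU:GU = 25.9219/49

0.5290


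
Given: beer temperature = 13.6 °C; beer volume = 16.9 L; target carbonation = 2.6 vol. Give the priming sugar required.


residual = 14.695·(0.01821 + 0.09011·e^(−0.04·T));  sugar = (target − residual)·4.0·V
residual = 14.695·(0.01821 + 0.09011·e^(−0.04·13.6)) = 1.0362
sugar = (2.6 − 1.0362)·4.0·16.9

105.7148 g


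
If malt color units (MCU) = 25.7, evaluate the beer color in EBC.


SRM = 1.4922·MCU^0.6859;  EBC = SRM·1.97
SRM = 1.4922·25.7^0.6859 = 13.8325
EBC = 13.8325·1.97

27.2500 EBC


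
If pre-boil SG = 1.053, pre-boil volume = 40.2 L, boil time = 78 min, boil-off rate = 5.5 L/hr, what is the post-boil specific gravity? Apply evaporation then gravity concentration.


V_post = V_pre − rate·(t/60);  SG_post = 1 + (SG_pre−1)·V_pre/V_post
V_post = 40.2 − 5.5·(78/60) = 33.0500
SG_post = 1 + (1.053 − 1)·40.2/33.0500

1.0645


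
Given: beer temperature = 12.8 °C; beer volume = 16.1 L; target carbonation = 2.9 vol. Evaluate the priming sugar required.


residual = 14.695·(0.01821 + 0.09011·e^(−0.04·T));  sugar = (target − residual)·4.0·V
residual = 14.695·(0.01821 + 0.09011·e^(−0.04·12.8)) = 1.0612
sugar = (2.9 − 1.0612)·4.0·16.1

118.4211 g


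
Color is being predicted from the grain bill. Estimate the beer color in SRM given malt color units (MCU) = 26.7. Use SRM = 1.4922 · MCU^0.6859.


SRM = 1.4922 · 26.7^0.6859

14.1994 SRM


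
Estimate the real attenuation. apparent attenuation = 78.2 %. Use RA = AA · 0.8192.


RA = 78.2 · 0.8192

64.0614 %


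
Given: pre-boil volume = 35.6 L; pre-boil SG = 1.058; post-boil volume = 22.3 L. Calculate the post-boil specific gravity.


SG_post = 1 + (SG_pre − 1)·V_pre/V_post
pts_pre = (1.058 − 1)·1000 = 58.0000
pts_post = 58.0000·35.6/22.3 = 92.5919
SG_post = 1 + 92.5919/1000

1.0926


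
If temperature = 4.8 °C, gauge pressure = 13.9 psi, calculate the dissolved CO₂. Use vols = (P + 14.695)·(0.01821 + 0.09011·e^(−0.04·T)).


vols = (13.9 + 14.695)·(0.01821 + 0.09011·e^(−0.04·4.8))

2.6473 volumes


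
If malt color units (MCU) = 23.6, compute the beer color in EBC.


SRM = 1.4922·MCU^0.6859;  EBC = SRM·1.97
SRM = 1.4922·23.6^0.6859 = 13.0469
EBC = 13.0469·1.97

25.7024 EBC


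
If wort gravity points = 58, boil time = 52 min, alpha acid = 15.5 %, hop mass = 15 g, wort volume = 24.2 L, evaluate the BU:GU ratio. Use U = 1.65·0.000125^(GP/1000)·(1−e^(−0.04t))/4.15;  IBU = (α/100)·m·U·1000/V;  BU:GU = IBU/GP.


U = 1.65·0.000125^(58/1000)·(1−e^(−0.04·52))/4.15 = 0.2066
IBU = (15.5/100)·15·0.2066·1000/24.2 = 19.8476
BU:GU = 19.8476/58

0.3422


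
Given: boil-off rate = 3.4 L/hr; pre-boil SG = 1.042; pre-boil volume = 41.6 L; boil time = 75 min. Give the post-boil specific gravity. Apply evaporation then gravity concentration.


V_post = V_pre − rate·(t/60);  SG_post = 1 + (SG_pre−1)·V_pre/V_post
V_post = 41.6 − 3.4·(75/60) = 37.3500
SG_post = 1 + (1.042 − 1)·41.6/37.3500

1.0468


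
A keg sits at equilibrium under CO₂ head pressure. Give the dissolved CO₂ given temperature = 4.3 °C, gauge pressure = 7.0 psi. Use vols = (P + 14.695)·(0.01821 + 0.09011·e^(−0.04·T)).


vols = (7.0 + 14.695)·(0.01821 + 0.09011·e^(−0.04·4.3))

2.0411 volumes


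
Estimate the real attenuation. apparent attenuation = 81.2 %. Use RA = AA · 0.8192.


RA = 81.2 · 0.8192

66.5190 %


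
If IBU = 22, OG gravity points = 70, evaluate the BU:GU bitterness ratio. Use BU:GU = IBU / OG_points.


BU:GU = 22 / 70

0.3143


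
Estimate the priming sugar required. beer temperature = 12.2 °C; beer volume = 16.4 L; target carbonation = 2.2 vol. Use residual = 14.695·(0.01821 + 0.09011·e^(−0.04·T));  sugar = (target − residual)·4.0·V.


residual = 14.695·(0.01821 + 0.09011·e^(−0.04·12.2)) = 1.0804
sugar = (2.2 − 1.0804)·4.0·16.4

73.4432 g


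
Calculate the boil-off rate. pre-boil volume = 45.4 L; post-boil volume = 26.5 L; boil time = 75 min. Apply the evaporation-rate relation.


rate = (V_pre − V_post) / (t_min/60)
rate = (45.4 − 26.5) / (75/60)

15.1200 L/hr


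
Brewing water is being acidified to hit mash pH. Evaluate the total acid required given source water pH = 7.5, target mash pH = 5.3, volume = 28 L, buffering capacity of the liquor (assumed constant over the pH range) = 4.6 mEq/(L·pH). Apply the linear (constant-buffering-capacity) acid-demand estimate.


acid = buffering capacity · (pH_source − pH_target) · V
acid = 4.6 · (7.5 − 5.3) · 28

283.3600 mEq


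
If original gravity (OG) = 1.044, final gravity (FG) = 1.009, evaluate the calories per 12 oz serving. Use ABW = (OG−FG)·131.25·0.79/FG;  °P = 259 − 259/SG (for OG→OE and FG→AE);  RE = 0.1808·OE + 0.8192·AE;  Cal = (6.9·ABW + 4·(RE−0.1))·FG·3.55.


ABW = (1.044 − 1.009)·131.25·0.79/1.009 = 3.5967
OE = 259 − 259/1.044 = 10.9157 °P
AE = 259 − 259/1.009 = 2.3102 °P
RE = 0.1808·10.9157 + 0.8192·2.3102 = 3.8661 °P
Cal = (6.9·3.5967 + 4·(3.8661−0.1))·1.009·3.55

142.8536 kcal


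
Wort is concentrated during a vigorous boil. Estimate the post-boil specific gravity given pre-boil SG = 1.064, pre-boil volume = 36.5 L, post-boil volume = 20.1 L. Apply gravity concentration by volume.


SG_post = 1 + (SG_pre − 1)·V_pre/V_post
pts_pre = (1.064 − 1)·1000 = 64.0000
pts_post = 64.0000·36.5/20.1 = 116.2189
SG_post = 1 + 116.2189/1000

1.1162


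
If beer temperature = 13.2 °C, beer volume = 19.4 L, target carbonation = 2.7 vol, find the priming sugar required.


residual = 14.695·(0.01821 + 0.09011·e^(−0.04·T));  sugar = (target − residual)·4.0·V
residual = 14.695·(0.01821 + 0.09011·e^(−0.04·13.2)) = 1.0486
sugar = (2.7 − 1.0486)·4.0·19.4

128.1512 g


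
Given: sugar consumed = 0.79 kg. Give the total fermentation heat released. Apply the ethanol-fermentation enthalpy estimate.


Q = m_sugar · 590 kJ/kg
Q = 0.79 · 590

466.1000 kJ


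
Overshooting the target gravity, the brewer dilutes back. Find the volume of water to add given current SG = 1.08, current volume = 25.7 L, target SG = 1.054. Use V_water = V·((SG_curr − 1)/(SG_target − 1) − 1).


V_water = 25.7·((1.08 − 1)/(1.054 − 1) − 1)

12.3741 L


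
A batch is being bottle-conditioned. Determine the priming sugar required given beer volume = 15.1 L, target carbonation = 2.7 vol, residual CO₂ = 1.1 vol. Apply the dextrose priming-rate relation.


sugar = (target − residual)·4.0·V
sugar = (2.7 − 1.1)·4.0·15.1

96.6400 g


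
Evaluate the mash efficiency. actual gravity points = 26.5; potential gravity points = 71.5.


efficiency = actual / potential × 100
efficiency = 26.5 / 71.5 × 100

37.0629 %


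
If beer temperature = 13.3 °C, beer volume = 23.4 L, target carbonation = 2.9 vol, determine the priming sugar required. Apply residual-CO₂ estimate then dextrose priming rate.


residual = 14.695·(0.01821 + 0.09011·e^(−0.04·T));  sugar = (target − residual)·4.0·V
residual = 14.695·(0.01821 + 0.09011·e^(−0.04·13.3)) = 1.0454
sugar = (2.9 − 1.0454)·4.0·23.4

173.5859 g


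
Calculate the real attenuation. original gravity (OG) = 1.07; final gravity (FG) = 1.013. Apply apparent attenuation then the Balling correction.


AA = (OG−FG)/(OG−1)·100;  RA = AA·0.8192
AA = (1.07 − 1.013)/(1.07 − 1)·100 = 81.4286
RA = 81.4286·0.8192

66.7063 %


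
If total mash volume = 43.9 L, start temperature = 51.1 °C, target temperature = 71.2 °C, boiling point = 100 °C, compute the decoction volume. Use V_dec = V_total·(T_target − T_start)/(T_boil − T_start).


V_dec = 43.9·(71.2 − 51.1)/(100 − 51.1)

18.0448 L


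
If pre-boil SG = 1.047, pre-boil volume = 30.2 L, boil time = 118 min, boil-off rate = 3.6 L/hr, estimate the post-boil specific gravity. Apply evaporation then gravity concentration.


V_post = V_pre − rate·(t/60);  SG_post = 1 + (SG_pre−1)·V_pre/V_post
V_post = 30.2 − 3.6·(118/60) = 23.1200
SG_post = 1 + (1.047 − 1)·30.2/23.1200

1.0614


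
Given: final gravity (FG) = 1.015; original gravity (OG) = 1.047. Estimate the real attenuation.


AA = (OG−FG)/(OG−1)·100;  RA = AA·0.8192
AA = (1.047 − 1.015)/(1.047 − 1)·100 = 68.0851
RA = 68.0851·0.8192

55.7753 %


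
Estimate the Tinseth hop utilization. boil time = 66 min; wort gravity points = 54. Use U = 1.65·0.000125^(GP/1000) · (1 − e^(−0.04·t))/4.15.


bigness = 1.65·0.000125^(54/1000) = 1.0156
boil_factor = (1 − e^(−0.04·66))/4.15 = 0.2238
U = 1.0156 · 0.2238

0.2273


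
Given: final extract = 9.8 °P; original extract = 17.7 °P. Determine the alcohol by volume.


SG = 259/(259 − P);  ABV = (OG − FG)·131.25
OG = 259/(259 − 17.7) = 1.0734
FG = 259/(259 − 9.8) = 1.0393
ABV = (1.0734 − 1.0393)·131.25

4.4660 % ABV


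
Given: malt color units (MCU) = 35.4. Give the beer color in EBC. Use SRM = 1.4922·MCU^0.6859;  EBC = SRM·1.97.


SRM = 1.4922·35.4^0.6859 = 17.2301
EBC = 17.2301·1.97

33.9433 EBC


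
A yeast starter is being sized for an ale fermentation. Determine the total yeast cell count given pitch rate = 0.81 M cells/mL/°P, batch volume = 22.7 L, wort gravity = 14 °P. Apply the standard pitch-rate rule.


cells (billions) = rate · V_L · °P
cells = 0.81 · 22.7 · 14

257.4180 billion cells


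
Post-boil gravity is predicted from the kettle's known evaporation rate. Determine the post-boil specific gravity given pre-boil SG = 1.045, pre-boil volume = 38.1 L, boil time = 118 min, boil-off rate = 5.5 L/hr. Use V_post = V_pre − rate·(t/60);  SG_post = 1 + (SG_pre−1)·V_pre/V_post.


V_post = 38.1 − 5.5·(118/60) = 27.2833
SG_post = 1 + (1.045 − 1)·38.1/27.2833

1.0628


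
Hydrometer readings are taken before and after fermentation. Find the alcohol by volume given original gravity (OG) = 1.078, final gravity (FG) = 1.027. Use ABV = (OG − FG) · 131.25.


ABV = (1.078 − 1.027) · 131.25

6.6938 % ABV


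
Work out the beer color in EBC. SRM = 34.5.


EBC = SRM · 1.97
EBC = 34.5 · 1.97

67.9650 EBC


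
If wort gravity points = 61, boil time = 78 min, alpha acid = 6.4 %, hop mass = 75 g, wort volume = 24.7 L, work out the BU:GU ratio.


U = 1.65·0.000125^(GP/1000)·(1−e^(−0.04t))/4.15;  IBU = (α/100)·m·U·1000/V;  BU:GU = IBU/GP
U = 1.65·0.000125^(61/1000)·(1−e^(−0.04·78))/4.15 = 0.2197
IBU = (6.4/100)·75·0.2197·1000/24.7 = 42.6853
BU:GU = 42.6853/61

0.6998


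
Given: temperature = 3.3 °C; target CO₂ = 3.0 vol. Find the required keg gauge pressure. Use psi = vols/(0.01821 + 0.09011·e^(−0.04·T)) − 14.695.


psi = 3.0/(0.01821 + 0.09011·e^(−0.04·3.3)) − 14.695

16.1765 psi


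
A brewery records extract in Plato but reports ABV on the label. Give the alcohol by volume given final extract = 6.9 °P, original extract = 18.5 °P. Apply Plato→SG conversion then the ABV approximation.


SG = 259/(259 − P);  ABV = (OG − FG)·131.25
OG = 259/(259 − 18.5) = 1.0769
FG = 259/(259 − 6.9) = 1.0274
ABV = (1.0769 − 1.0274)·131.25

6.5038 % ABV


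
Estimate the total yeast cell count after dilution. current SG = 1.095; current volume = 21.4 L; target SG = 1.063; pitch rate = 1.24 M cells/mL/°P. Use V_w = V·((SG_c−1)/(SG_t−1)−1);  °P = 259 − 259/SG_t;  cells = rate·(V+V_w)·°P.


V_w = 21.4·((1.095−1)/(1.063−1)−1) = 10.8698
V_final = 21.4 + 10.8698 = 32.2698
°P = 259 − 259/1.063 = 15.3500
cells = 1.24·32.2698·15.3500

614.2223 billion cells


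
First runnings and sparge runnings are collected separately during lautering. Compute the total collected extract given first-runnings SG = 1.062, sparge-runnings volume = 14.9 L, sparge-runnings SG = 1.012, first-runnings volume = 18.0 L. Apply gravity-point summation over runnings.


total = Σ (SG_i − 1)·1000·V_i
first = (1.062 − 1)·1000·18.0 = 1116.0000
sparge = (1.012 − 1)·1000·14.9 = 178.8000
total = 1116.0000 + 178.8000

1294.8000 gravity·L


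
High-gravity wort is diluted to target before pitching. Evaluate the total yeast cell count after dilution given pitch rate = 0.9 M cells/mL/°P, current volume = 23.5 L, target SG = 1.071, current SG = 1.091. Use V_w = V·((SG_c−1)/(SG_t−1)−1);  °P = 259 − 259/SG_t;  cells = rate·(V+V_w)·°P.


V_w = 23.5·((1.091−1)/(1.071−1)−1) = 6.6197
V_final = 23.5 + 6.6197 = 30.1197
°P = 259 − 259/1.071 = 17.1699
cells = 0.9·30.1197·17.1699

465.4382 billion cells


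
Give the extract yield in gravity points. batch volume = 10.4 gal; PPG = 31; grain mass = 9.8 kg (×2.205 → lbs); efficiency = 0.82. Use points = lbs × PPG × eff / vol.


lbs = 9.8 × 2.205 = 21.6090
points = 21.6090 × 31 × 0.82 / 10.4

52.8174 points


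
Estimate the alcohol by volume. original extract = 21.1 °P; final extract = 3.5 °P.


SG = 259/(259 − P);  ABV = (OG − FG)·131.25
OG = 259/(259 − 21.1) = 1.0887
FG = 259/(259 − 3.5) = 1.0137
ABV = (1.0887 − 1.0137)·131.25

9.8430 % ABV


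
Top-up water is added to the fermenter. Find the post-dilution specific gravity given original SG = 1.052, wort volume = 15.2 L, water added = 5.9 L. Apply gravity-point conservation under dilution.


SG_new = 1 + (SG_old − 1)·V_old/(V_old + V_water)
pts = (1.052 − 1)·1000·15.2/(15.2 + 5.9) = 37.4597
SG_new = 1 + 37.4597/1000

1.0375


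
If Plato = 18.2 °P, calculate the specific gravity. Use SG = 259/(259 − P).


SG = 259/(259 − 18.2)

1.0756


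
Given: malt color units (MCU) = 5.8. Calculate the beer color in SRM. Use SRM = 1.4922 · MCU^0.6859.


SRM = 1.4922 · 5.8^0.6859

4.9827 SRM


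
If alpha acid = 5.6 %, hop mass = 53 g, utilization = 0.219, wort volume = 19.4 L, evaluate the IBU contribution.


IBU = (α/100)·mass·U·1000 / V
IBU = (5.6/100)·53·0.219·1000 / 19.4

33.5047 IBU


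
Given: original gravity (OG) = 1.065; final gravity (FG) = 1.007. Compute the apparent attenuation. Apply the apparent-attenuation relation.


AA = (OG − FG)/(OG − 1) · 100
AA = (1.065 − 1.007)/(1.065 − 1) · 100

89.2308 %


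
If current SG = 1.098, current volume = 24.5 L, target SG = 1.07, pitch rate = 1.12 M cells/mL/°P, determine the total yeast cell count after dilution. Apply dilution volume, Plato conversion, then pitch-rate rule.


V_w = V·((SG_c−1)/(SG_t−1)−1);  °P = 259 − 259/SG_t;  cells = rate·(V+V_w)·°P
V_w = 24.5·((1.098−1)/(1.07−1)−1) = 9.8000
V_final = 24.5 + 9.8000 = 34.3000
°P = 259 − 259/1.07 = 16.9439
cells = 1.12·34.3000·16.9439

650.9178 billion cells


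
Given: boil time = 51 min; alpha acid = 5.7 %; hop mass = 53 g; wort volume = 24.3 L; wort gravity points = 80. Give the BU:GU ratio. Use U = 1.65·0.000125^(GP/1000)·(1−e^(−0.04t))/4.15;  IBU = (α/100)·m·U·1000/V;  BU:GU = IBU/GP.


U = 1.65·0.000125^(80/1000)·(1−e^(−0.04·51))/4.15 = 0.1685
IBU = (5.7/100)·53·0.1685·1000/24.3 = 20.9526
BU:GU = 20.9526/80

0.2619


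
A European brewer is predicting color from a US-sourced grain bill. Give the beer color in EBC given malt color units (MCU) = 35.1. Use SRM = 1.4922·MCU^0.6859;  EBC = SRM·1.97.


SRM = 1.4922·35.1^0.6859 = 17.1298
EBC = 17.1298·1.97

33.7458 EBC


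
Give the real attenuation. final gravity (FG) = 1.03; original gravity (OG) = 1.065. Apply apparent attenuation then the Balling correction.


AA = (OG−FG)/(OG−1)·100;  RA = AA·0.8192
AA = (1.065 − 1.03)/(1.065 − 1)·100 = 53.8462
RA = 53.8462·0.8192

44.1108 %


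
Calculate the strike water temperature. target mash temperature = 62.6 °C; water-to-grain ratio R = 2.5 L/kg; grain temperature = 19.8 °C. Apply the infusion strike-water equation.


T_strike = (0.41/R)·(T_mash − T_grain) + T_mash
T_strike = (0.41/2.5)·(62.6 − 19.8) + 62.6

69.6192 °C


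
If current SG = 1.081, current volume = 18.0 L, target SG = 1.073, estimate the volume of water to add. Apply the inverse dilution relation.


V_water = V·((SG_curr − 1)/(SG_target − 1) − 1)
V_water = 18.0·((1.081 − 1)/(1.073 − 1) − 1)

1.9726 L


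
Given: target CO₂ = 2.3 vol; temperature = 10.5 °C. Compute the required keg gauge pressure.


psi = vols/(0.01821 + 0.09011·e^(−0.04·T)) − 14.695
psi = 2.3/(0.01821 + 0.09011·e^(−0.04·10.5)) − 14.695

15.0144 psi


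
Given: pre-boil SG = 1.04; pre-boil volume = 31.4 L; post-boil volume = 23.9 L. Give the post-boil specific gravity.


SG_post = 1 + (SG_pre − 1)·V_pre/V_post
pts_pre = (1.04 − 1)·1000 = 40.0000
pts_post = 40.0000·31.4/23.9 = 52.5523
SG_post = 1 + 52.5523/1000

1.0526


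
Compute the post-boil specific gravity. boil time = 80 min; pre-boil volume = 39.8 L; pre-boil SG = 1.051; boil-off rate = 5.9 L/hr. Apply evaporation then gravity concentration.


V_post = V_pre − rate·(t/60);  SG_post = 1 + (SG_pre−1)·V_pre/V_post
V_post = 39.8 − 5.9·(80/60) = 31.9333
SG_post = 1 + (1.051 − 1)·39.8/31.9333

1.0636


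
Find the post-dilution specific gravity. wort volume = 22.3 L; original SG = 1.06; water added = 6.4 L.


SG_new = 1 + (SG_old − 1)·V_old/(V_old + V_water)
pts = (1.06 − 1)·1000·22.3/(22.3 + 6.4) = 46.6202
SG_new = 1 + 46.6202/1000

1.0466


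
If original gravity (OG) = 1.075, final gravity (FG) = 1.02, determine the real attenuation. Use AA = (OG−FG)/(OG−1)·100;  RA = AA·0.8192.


AA = (1.075 − 1.02)/(1.075 − 1)·100 = 73.3333
RA = 73.3333·0.8192

60.0747 %


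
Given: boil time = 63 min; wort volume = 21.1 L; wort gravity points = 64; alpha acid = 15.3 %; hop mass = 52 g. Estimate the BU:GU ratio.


U = 1.65·0.000125^(GP/1000)·(1−e^(−0.04t))/4.15;  IBU = (α/100)·m·U·1000/V;  BU:GU = IBU/GP
U = 1.65·0.000125^(64/1000)·(1−e^(−0.04·63))/4.15 = 0.2057
IBU = (15.3/100)·52·0.2057·1000/21.1 = 77.5570
BU:GU = 77.5570/64

1.2118


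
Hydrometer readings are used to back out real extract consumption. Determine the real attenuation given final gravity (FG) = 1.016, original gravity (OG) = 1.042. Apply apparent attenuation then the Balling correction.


AA = (OG−FG)/(OG−1)·100;  RA = AA·0.8192
AA = (1.042 − 1.016)/(1.042 − 1)·100 = 61.9048
RA = 61.9048·0.8192

50.7124 %


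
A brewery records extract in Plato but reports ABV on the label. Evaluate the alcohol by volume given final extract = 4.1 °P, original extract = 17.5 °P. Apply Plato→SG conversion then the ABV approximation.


SG = 259/(259 − P);  ABV = (OG − FG)·131.25
OG = 259/(259 − 17.5) = 1.0725
FG = 259/(259 − 4.1) = 1.0161
ABV = (1.0725 − 1.0161)·131.25

7.3997 % ABV


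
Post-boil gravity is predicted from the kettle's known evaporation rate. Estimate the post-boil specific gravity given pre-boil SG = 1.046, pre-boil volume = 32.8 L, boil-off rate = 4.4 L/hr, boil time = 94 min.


V_post = V_pre − rate·(t/60);  SG_post = 1 + (SG_pre−1)·V_pre/V_post
V_post = 32.8 − 4.4·(94/60) = 25.9067
SG_post = 1 + (1.046 − 1)·32.8/25.9067

1.0582


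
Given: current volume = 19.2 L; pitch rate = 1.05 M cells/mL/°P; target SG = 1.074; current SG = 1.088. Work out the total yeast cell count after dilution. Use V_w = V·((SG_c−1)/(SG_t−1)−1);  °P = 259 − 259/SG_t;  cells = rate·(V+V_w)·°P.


V_w = 19.2·((1.088−1)/(1.074−1)−1) = 3.6324
V_final = 19.2 + 3.6324 = 22.8324
°P = 259 − 259/1.074 = 17.8454
cells = 1.05·22.8324·17.8454

427.8275 billion cells


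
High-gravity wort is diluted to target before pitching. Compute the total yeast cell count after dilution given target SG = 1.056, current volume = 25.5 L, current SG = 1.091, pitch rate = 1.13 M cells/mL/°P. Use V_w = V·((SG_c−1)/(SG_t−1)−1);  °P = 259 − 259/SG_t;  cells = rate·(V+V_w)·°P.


V_w = 25.5·((1.091−1)/(1.056−1)−1) = 15.9375
V_final = 25.5 + 15.9375 = 41.4375
°P = 259 − 259/1.056 = 13.7348
cells = 1.13·41.4375·13.7348

643.1257 billion cells


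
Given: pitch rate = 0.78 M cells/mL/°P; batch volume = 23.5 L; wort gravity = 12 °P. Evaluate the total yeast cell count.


cells (billions) = rate · V_L · °P
cells = 0.78 · 23.5 · 12

219.9600 billion cells


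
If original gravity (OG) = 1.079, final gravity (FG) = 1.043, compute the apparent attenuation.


AA = (OG − FG)/(OG − 1) · 100
AA = (1.079 − 1.043)/(1.079 − 1) · 100

45.5696 %


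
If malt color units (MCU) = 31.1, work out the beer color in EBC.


SRM = 1.4922·MCU^0.6859;  EBC = SRM·1.97
SRM = 1.4922·31.1^0.6859 = 15.7656
EBC = 15.7656·1.97

31.0583 EBC


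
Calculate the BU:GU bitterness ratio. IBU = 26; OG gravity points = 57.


BU:GU = IBU / OG_points
BU:GU = 26 / 57

0.4561


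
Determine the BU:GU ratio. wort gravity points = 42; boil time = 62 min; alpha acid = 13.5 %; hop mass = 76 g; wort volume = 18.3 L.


U = 1.65·0.000125^(GP/1000)·(1−e^(−0.04t))/4.15;  IBU = (α/100)·m·U·1000/V;  BU:GU = IBU/GP
U = 1.65·0.000125^(42/1000)·(1−e^(−0.04·62))/4.15 = 0.2498
IBU = (13.5/100)·76·0.2498·1000/18.3 = 140.0295
BU:GU = 140.0295/42

3.3340


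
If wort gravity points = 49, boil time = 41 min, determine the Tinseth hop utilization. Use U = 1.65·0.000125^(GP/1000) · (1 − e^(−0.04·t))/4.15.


bigness = 1.65·0.000125^(49/1000) = 1.0623
boil_factor = (1 − e^(−0.04·41))/4.15 = 0.1942
U = 1.0623 · 0.1942

0.2063


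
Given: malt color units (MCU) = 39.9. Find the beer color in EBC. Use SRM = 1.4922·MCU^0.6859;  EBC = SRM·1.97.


SRM = 1.4922·39.9^0.6859 = 18.7040
EBC = 18.7040·1.97

36.8469 EBC


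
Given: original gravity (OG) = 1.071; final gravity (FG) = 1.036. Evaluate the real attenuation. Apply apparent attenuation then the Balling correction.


AA = (OG−FG)/(OG−1)·100;  RA = AA·0.8192
AA = (1.071 − 1.036)/(1.071 − 1)·100 = 49.2958
RA = 49.2958·0.8192

40.3831 %


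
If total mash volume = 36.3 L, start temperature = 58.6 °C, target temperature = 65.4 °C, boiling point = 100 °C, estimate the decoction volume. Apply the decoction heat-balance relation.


V_dec = V_total·(T_target − T_start)/(T_boil − T_start)
V_dec = 36.3·(65.4 − 58.6)/(100 − 58.6)

5.9623 L


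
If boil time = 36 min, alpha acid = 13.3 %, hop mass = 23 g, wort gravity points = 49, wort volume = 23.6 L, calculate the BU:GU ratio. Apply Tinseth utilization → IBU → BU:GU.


U = 1.65·0.000125^(GP/1000)·(1−e^(−0.04t))/4.15;  IBU = (α/100)·m·U·1000/V;  BU:GU = IBU/GP
U = 1.65·0.000125^(49/1000)·(1−e^(−0.04·36))/4.15 = 0.1953
IBU = (13.3/100)·23·0.1953·1000/23.6 = 25.3173
BU:GU = 25.3173/49

0.5167


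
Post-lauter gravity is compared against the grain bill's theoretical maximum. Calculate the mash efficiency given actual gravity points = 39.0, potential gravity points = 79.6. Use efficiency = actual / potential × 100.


efficiency = 39.0 / 79.6 × 100

48.9950 %


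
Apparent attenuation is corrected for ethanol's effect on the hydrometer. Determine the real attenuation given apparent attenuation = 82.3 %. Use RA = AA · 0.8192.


RA = 82.3 · 0.8192

67.4202 %


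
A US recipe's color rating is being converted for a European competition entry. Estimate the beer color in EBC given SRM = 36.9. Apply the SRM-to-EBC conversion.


EBC = SRM · 1.97
EBC = 36.9 · 1.97

72.6930 EBC


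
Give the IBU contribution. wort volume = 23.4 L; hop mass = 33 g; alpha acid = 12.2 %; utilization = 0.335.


IBU = (α/100)·mass·U·1000 / V
IBU = (12.2/100)·33·0.335·1000 / 23.4

57.6372 IBU


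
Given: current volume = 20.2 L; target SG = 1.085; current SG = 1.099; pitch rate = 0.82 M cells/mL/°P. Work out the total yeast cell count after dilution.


V_w = V·((SG_c−1)/(SG_t−1)−1);  °P = 259 − 259/SG_t;  cells = rate·(V+V_w)·°P
V_w = 20.2·((1.099−1)/(1.085−1)−1) = 3.3271
V_final = 20.2 + 3.3271 = 23.5271
°P = 259 − 259/1.085 = 20.2903
cells = 0.82·23.5271·20.2903

391.4447 billion cells


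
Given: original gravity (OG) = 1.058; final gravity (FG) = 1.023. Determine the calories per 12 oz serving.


ABW = (OG−FG)·131.25·0.79/FG;  °P = 259 − 259/SG (for OG→OE and FG→AE);  RE = 0.1808·OE + 0.8192·AE;  Cal = (6.9·ABW + 4·(RE−0.1))·FG·3.55
ABW = (1.058 − 1.023)·131.25·0.79/1.023 = 3.5475
OE = 259 − 259/1.058 = 14.1985 °P
AE = 259 − 259/1.023 = 5.8231 °P
RE = 0.1808·14.1985 + 0.8192·5.8231 = 7.3373 °P
Cal = (6.9·3.5475 + 4·(7.3373−0.1))·1.023·3.55

194.0279 kcal


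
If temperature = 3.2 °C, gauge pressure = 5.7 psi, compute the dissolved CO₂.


vols = (P + 14.695)·(0.01821 + 0.09011·e^(−0.04·T))
vols = (5.7 + 14.695)·(0.01821 + 0.09011·e^(−0.04·3.2))

1.9884 volumes


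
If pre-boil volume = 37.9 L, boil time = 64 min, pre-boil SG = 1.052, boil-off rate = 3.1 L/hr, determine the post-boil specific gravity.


V_post = V_pre − rate·(t/60);  SG_post = 1 + (SG_pre−1)·V_pre/V_post
V_post = 37.9 − 3.1·(64/60) = 34.5933
SG_post = 1 + (1.052 − 1)·37.9/34.5933

1.0570


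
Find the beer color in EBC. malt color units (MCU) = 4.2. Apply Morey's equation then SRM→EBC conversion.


SRM = 1.4922·MCU^0.6859;  EBC = SRM·1.97
SRM = 1.4922·4.2^0.6859 = 3.9931
EBC = 3.9931·1.97

7.8665 EBC


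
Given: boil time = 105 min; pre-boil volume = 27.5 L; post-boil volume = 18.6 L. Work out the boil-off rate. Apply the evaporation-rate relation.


rate = (V_pre − V_post) / (t_min/60)
rate = (27.5 − 18.6) / (105/60)

5.0857 L/hr


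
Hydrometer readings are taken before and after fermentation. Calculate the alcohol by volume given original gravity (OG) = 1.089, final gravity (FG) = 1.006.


ABV = (OG − FG) · 131.25
ABV = (1.089 − 1.006) · 131.25

10.8937 % ABV


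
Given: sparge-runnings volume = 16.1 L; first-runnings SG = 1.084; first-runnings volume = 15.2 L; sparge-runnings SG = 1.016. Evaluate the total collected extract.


total = Σ (SG_i − 1)·1000·V_i
first = (1.084 − 1)·1000·15.2 = 1276.8000
sparge = (1.016 − 1)·1000·16.1 = 257.6000
total = 1276.8000 + 257.6000

1534.4000 gravity·L


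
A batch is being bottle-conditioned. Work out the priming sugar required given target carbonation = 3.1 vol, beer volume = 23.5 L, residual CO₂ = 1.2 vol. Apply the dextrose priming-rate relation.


sugar = (target − residual)·4.0·V
sugar = (3.1 − 1.2)·4.0·23.5

178.6000 g


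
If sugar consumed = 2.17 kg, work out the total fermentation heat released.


Q = m_sugar · 590 kJ/kg
Q = 2.17 · 590

1280.3000 kJ


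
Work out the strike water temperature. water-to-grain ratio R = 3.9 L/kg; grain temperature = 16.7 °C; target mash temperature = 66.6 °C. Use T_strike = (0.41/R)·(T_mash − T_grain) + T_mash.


T_strike = (0.41/3.9)·(66.6 − 16.7) + 66.6

71.8459 °C


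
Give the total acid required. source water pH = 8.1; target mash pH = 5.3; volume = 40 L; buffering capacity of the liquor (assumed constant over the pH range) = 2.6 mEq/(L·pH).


acid = buffering capacity · (pH_source − pH_target) · V
acid = 2.6 · (8.1 − 5.3) · 40

291.2000 mEq


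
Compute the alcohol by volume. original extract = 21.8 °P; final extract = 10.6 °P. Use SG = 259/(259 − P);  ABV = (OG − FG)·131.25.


OG = 259/(259 − 21.8) = 1.0919
FG = 259/(259 − 10.6) = 1.0427
ABV = (1.0919 − 1.0427)·131.25

6.4618 % ABV


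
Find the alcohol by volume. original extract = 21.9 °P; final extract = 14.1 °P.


SG = 259/(259 − P);  ABV = (OG − FG)·131.25
OG = 259/(259 − 21.9) = 1.0924
FG = 259/(259 − 14.1) = 1.0576
ABV = (1.0924 − 1.0576)·131.25

4.5664 % ABV


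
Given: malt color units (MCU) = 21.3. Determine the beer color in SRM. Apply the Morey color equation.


SRM = 1.4922 · MCU^0.6859
SRM = 1.4922 · 21.3^0.6859

12.1608 SRM


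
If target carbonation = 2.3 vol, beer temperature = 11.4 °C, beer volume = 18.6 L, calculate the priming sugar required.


residual = 14.695·(0.01821 + 0.09011·e^(−0.04·T));  sugar = (target − residual)·4.0·V
residual = 14.695·(0.01821 + 0.09011·e^(−0.04·11.4)) = 1.1069
sugar = (2.3 − 1.1069)·4.0·18.6

88.7688 g


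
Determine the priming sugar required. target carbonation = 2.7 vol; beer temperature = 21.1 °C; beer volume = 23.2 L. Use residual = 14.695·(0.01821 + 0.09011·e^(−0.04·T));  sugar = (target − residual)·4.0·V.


residual = 14.695·(0.01821 + 0.09011·e^(−0.04·21.1)) = 0.8370
sugar = (2.7 − 0.8370)·4.0·23.2

172.8891 g


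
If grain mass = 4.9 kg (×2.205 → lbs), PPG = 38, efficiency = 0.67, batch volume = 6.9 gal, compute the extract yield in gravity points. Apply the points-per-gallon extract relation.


points = lbs × PPG × eff / vol
lbs = 4.9 × 2.205 = 10.8045
points = 10.8045 × 38 × 0.67 / 6.9

39.8670 points


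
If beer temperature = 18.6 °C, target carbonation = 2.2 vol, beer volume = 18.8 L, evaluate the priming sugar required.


residual = 14.695·(0.01821 + 0.09011·e^(−0.04·T));  sugar = (target − residual)·4.0·V
residual = 14.695·(0.01821 + 0.09011·e^(−0.04·18.6)) = 0.8969
sugar = (2.2 − 0.8969)·4.0·18.8

97.9967 g


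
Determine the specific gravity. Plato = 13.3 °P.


SG = 259/(259 − P)
SG = 259/(259 − 13.3)

1.0541


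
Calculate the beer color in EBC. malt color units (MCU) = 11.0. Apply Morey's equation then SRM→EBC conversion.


SRM = 1.4922·MCU^0.6859;  EBC = SRM·1.97
SRM = 1.4922·11.0^0.6859 = 7.7289
EBC = 7.7289·1.97

15.2260 EBC


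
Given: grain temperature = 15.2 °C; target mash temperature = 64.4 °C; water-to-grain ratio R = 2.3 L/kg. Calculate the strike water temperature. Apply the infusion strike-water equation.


T_strike = (0.41/R)·(T_mash − T_grain) + T_mash
T_strike = (0.41/2.3)·(64.4 − 15.2) + 64.4

73.1704 °C


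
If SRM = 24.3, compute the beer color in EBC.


EBC = SRM · 1.97
EBC = 24.3 · 1.97

47.8710 EBC


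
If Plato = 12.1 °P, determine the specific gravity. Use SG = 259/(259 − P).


SG = 259/(259 − 12.1)

1.0490


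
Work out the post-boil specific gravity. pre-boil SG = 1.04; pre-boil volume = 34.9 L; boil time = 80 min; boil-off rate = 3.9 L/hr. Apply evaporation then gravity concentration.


V_post = V_pre − rate·(t/60);  SG_post = 1 + (SG_pre−1)·V_pre/V_post
V_post = 34.9 − 3.9·(80/60) = 29.7000
SG_post = 1 + (1.04 − 1)·34.9/29.7000

1.0470


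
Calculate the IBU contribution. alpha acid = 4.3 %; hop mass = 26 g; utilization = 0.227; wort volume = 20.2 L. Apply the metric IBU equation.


IBU = (α/100)·mass·U·1000 / V
IBU = (4.3/100)·26·0.227·1000 / 20.2

12.5637 IBU


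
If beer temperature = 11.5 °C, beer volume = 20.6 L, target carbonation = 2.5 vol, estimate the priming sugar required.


residual = 14.695·(0.01821 + 0.09011·e^(−0.04·T));  sugar = (target − residual)·4.0·V
residual = 14.695·(0.01821 + 0.09011·e^(−0.04·11.5)) = 1.1035
sugar = (2.5 − 1.1035)·4.0·20.6

115.0699 g


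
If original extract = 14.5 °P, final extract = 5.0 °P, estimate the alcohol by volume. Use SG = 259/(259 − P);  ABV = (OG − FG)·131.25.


OG = 259/(259 − 14.5) = 1.0593
FG = 259/(259 − 5.0) = 1.0197
ABV = (1.0593 − 1.0197)·131.25

5.2001 % ABV
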